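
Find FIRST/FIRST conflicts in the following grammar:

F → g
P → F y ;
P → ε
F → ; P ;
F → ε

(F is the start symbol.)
FIRST sets of the non-terminals at (or reachable through a nullable prefix from) the front of some alternative:
  FIRST(F) = { ';', 'g', ε }

Productions for F:
  F → g: FIRST = { 'g' }
  F → ; P ;: FIRST = { ';' }
  F → ε: FIRST = { ε }
Productions for P:
  P → F y ;: FIRST = { ';', 'g', 'y' }
  P → ε: FIRST = { ε }

All alternatives of each non-terminal have pairwise disjoint FIRST sets.

Answer: No FIRST/FIRST conflicts.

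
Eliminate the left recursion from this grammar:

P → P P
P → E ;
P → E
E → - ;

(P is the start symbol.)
P → E ; P'
P → E P'
P' → P P'
P' → ε
E → - ;

P is directly left-recursive. The standard transformation for
  A → A α₁ | ... | A α_m | β₁ | ... | β_n
is
  A  → β₁ A' | ... | β_n A'
  A' → α₁ A' | ... | α_m A' | ε

P → E ; becomes P → E ; P'
P → E becomes P → E P'
P → P P becomes P' → P P'
Add P' → ε

Productions for other non-terminals are unchanged:
  E → - ;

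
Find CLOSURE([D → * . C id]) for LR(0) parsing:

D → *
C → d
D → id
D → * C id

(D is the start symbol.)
{ [C → . d], [D → * . C id] }

Start with: [D → * . C id]
  [D → * . C id] has the dot before C: add [C → . d]
No further items can be added.

CLOSURE = { [C → . d], [D → * . C id] }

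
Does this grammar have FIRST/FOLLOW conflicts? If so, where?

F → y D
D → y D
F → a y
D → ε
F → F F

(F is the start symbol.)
Yes. D → y D with FOLLOW(D) on { 'y' }

A FIRST/FOLLOW conflict occurs when a non-terminal N has a nullable alternative N → β (β ⇒* ε) and another alternative N → α with FIRST(α) ∩ FOLLOW(N) ≠ ∅: on such a lookahead the parser cannot decide between expanding α and letting N vanish via β.

Nullable non-terminals: D.

D: nullable alternative(s) D → ε; FOLLOW(D) = { $, 'a', 'y' }
  D → y D: FIRST \ {ε} = { 'y' } — overlaps FOLLOW(D) on { 'y' }: CONFLICT
  D → ε: FIRST \ {ε} = { } — this is the only nullable alternative, skip

F has no nullable alternative, so no FIRST/FOLLOW check is needed there.

So the grammar has 1 FIRST/FOLLOW conflict (marked CONFLICT above).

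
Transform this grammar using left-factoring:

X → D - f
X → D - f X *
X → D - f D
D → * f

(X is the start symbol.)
Left-factoring transforms A → αβ₁ | αβ₂ into A → αA' and A' → β₁ | β₂
(α is the longest common prefix among the alternatives). Repeat until
no nonterminal has two alternatives with a common prefix.

Round 1: X has alternatives sharing prefix 'D - f'. Introduce X': X → D - f X'
  Add: X' → ε
  Add: X' → X *
  Add: X' → D

No remaining common prefixes — done.

Resulting grammar:
X → D - f X'
X' → ε
X' → X *
X' → D
D → * f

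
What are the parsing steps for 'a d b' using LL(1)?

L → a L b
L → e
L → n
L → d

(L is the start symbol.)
LL(1) parsing maintains a stack (initially the start symbol over $) and the input. At each step: if the stack top is a terminal, match it against the current input token; if it is a non-terminal N, replace it with the RHS of M[N, lookahead] (the unique production whose predict set contains the lookahead).

Stack is shown with the top on the left.

Stack    Input    Action
------------------------
L $      a d b $  output L → a L b
a L b $  a d b $  match 'a'
L b $    d b $    output L → d
d b $    d b $    match 'd'
b $      b $      match 'b'
$        $        accept

The string is accepted.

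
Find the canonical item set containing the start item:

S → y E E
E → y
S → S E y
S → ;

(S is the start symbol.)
First, augment the grammar with S' → S
I₀ = CLOSURE({ [S' → . S] }):
  [S' → . S] has the dot before S: add [S → . y E E], [S → . S E y], [S → . ;]
No further items can be added.

I₀ = { [S → . ;], [S → . S E y], [S → . y E E], [S' → . S] }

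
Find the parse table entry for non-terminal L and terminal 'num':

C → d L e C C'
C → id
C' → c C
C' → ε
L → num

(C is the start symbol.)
To find M[L, 'num'], we find productions for L where 'num' is in the predict set (PREDICT(N → α) = (FIRST(α) \ {ε}) ∪ (FOLLOW(N) if α ⇒* ε)).

L → num: PREDICT = { 'num' }
  'num' is in predict set, so this production goes in M[L, 'num']

M[L, 'num'] = L → num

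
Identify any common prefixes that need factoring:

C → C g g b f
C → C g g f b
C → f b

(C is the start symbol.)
Yes, C has productions with common prefix 'C g g'

Left-factoring is needed when two productions for the same non-terminal
share a common prefix on the right-hand side.

Productions for C:
  C → C g g b f
  C → C g g f b
  C → f b

Found common prefix 'C g g' in productions for C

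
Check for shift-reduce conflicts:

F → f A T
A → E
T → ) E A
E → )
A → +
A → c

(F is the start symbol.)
No shift-reduce conflicts

A shift-reduce conflict occurs when an LR(0) state has both:
  - a complete (reduce) item [A → α .] (dot at the end), and
  - a shift item [B → β . c γ] (dot before a terminal).

Augment with F' → F and build the canonical LR(0) collection (I0 = CLOSURE({[F' → . F]}), then GOTO on every symbol after a dot until no new states appear). It has 12 states:
  I0: { [F → . f A T], [F' → . F] }  — shift
  I1: { [F' → F .] }  — accept
  I2: { [A → . +], [A → . E], [A → . c], [E → . )], [F → f . A T] }  — shift
  I3: { [E → ) .] }  — reduce
  I4: { [A → + .] }  — reduce
  I5: { [F → f A . T], [T → . ) E A] }  — shift
  I6: { [A → E .] }  — reduce
  I7: { [A → c .] }  — reduce
  I8: { [E → . )], [T → ) . E A] }  — shift
  I9: { [F → f A T .] }  — reduce
  I10: { [A → . +], [A → . E], [A → . c], [E → . )], [T → ) E . A] }  — shift
  I11: { [T → ) E A .] }  — reduce

No state contains both a complete item and a shift item.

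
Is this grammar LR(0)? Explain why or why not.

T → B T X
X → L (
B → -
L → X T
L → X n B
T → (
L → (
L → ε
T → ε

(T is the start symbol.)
Augment with T' → T and build the canonical LR(0) collection (I0 = CLOSURE({[T' → . T]}), then GOTO on every symbol after a dot until no new states appear). It has 13 states:
  I0: { [B → . -], [T → . (], [T → . B T X], [T → .], [T' → . T] }  — shift, reduce
  I1: { [T → ( .] }  — reduce
  I2: { [B → - .] }  — reduce
  I3: { [B → . -], [T → . (], [T → . B T X], [T → .], [T → B . T X] }  — shift, reduce
  I4: { [T' → T .] }  — accept
  I5: { [L → . (], [L → . X T], [L → . X n B], [L → .], [T → B T . X], [X → . L (] }  — shift, reduce
  I6: { [L → ( .] }  — reduce
  I7: { [X → L . (] }  — shift
  I8: { [B → . -], [L → X . T], [L → X . n B], [T → . (], [T → . B T X], [T → .], [T → B T X .] }  — shift, 2 reduces
  I9: { [L → X T .] }  — reduce
  I10: { [B → . -], [L → X n . B] }  — shift
  I11: { [L → X n B .] }  — reduce
  I12: { [X → L ( .] }  — reduce

Conflict in state I0:
  Shift-reduce conflict between [T → .] and [B → . -]
So the grammar is NOT LR(0).

Answer: No. Shift-reduce conflict between [T → .] and [B → . -]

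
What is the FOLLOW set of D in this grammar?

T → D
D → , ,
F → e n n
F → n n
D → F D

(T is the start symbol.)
To compute FOLLOW(D), find every occurrence of D on a right-hand side N → α D β: add FIRST(β) \ {ε}, and if β is empty or nullable also add FOLLOW(N). Iterate to a fixed point.

In T → D: D is at the end, add FOLLOW(T)
In D → F D: D is at the end; this adds FOLLOW(D) to itself — nothing new

The FOLLOW sets referred to above (computed the same way, to a fixed point):
  FOLLOW(T) = { $ }

Taking the union: FOLLOW(D) = { $ }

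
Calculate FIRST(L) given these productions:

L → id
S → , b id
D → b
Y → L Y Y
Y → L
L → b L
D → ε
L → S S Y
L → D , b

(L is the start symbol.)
To compute FIRST(L), examine every production with L on the left-hand side, reading each right-hand side left to right until a non-nullable symbol is reached.

FIRST sets of the other non-terminals involved (by the same procedure, iterated to a fixed point):
  FIRST(S) = { ',' }
  FIRST(D) = { 'b', ε }

From L → id:
  - id is a terminal: add 'id' and stop
From L → b L:
  - b is a terminal: add 'b' and stop
From L → S S Y:
  - S is a non-terminal: add FIRST(S) \ {ε} = { ',' }
    S is not nullable, so stop
From L → D , b:
  - D is a non-terminal: add FIRST(D) \ {ε} = { 'b' }
    D is nullable, so continue to the next symbol
  - ',' is a terminal: add ',' and stop

Collecting: FIRST(L) = { ',', 'b', 'id' }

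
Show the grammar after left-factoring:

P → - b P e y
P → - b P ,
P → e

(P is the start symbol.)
Left-factoring transforms A → αβ₁ | αβ₂ into A → αA' and A' → β₁ | β₂
(α is the longest common prefix among the alternatives). Repeat until
no nonterminal has two alternatives with a common prefix.

Round 1: P has alternatives sharing prefix '- b P'. Introduce P': P → - b P P'
  Add: P' → e y
  Add: P' → ,

No remaining common prefixes — done.

Resulting grammar:
P → - b P P'
P' → e y
P' → ,
P → e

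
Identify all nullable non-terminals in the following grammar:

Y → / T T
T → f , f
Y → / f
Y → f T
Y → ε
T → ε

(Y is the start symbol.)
{ 'T', 'Y' }

ε-productions: Y → ε, T → ε
So Y, T are immediately nullable.
Every non-terminal is now nullable.
Nullable = { 'T', 'Y' }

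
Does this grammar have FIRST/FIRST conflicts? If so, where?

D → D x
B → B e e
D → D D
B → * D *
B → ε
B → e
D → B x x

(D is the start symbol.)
Yes. D → D x / D → D D on { '*', 'e', 'x' }; D → D x / D → B x x on { '*', 'e', 'x' }; D → D D / D → B x x on { '*', 'e', 'x' }; B → B e e / B → '*' D '*' on { '*' }; B → B e e / B → e on { 'e' }

A FIRST/FIRST conflict occurs when two productions N → α and N → β for the same non-terminal have FIRST(α) ∩ FIRST(β) ≠ ∅ (with ε ∈ FIRST of a nullable right-hand side, so two nullable alternatives also conflict).

FIRST sets of the non-terminals at (or reachable through a nullable prefix from) the front of some alternative:
  FIRST(D) = { '*', 'e', 'x' }
  FIRST(B) = { '*', 'e', ε }

Productions for D:
  D → D x: FIRST = { '*', 'e', 'x' }
  D → D D: FIRST = { '*', 'e', 'x' }
  D → B x x: FIRST = { '*', 'e', 'x' }
Productions for B:
  B → B e e: FIRST = { '*', 'e' }
  B → * D *: FIRST = { '*' }
  B → ε: FIRST = { ε }
  B → e: FIRST = { 'e' }

Conflict for D: D → D x and D → D D
  Overlap: { '*', 'e', 'x' }
Conflict for D: D → D x and D → B x x
  Overlap: { '*', 'e', 'x' }
Conflict for D: D → D D and D → B x x
  Overlap: { '*', 'e', 'x' }
Conflict for B: B → B e e and B → * D *
  Overlap: { '*' }
Conflict for B: B → B e e and B → e
  Overlap: { 'e' }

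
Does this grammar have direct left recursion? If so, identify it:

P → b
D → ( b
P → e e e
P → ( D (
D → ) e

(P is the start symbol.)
P → b: starts with b
D → ( b: starts with '('
P → e e e: starts with e
P → ( D (: starts with '('
D → ) e: starts with ')'

No direct left recursion found.

Answer: No direct left recursion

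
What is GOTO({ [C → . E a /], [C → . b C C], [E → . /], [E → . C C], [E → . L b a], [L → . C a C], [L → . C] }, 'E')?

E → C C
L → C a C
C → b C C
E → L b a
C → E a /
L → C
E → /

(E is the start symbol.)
GOTO(I, 'E') = CLOSURE({ [A → αX.β] : [A → α.Xβ] ∈ I, X = 'E' })

Items with dot before 'E', with the dot advanced:
  [C → . E a /] → [C → E . a /]
Closure adds nothing (no advanced item has the dot before a non-terminal).

GOTO = { [C → E . a /] }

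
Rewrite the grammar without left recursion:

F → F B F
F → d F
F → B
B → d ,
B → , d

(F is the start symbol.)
F → d F F'
F → B F'
F' → B F F'
F' → ε
B → d ,
B → , d

F is directly left-recursive. The standard transformation for
  A → A α₁ | ... | A α_m | β₁ | ... | β_n
is
  A  → β₁ A' | ... | β_n A'
  A' → α₁ A' | ... | α_m A' | ε

F → d F becomes F → d F F'
F → B becomes F → B F'
F → F B F becomes F' → B F F'
Add F' → ε

Productions for other non-terminals are unchanged:
  B → d ,
  B → , d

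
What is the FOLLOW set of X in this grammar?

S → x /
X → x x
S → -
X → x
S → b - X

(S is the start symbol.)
To compute FOLLOW(X), find every occurrence of X on a right-hand side N → α X β: add FIRST(β) \ {ε}, and if β is empty or nullable also add FOLLOW(N). Iterate to a fixed point.

In S → b - X: X is at the end, add FOLLOW(S)

The FOLLOW sets referred to above (computed the same way, to a fixed point):
  FOLLOW(S) = { $ }

Taking the union: FOLLOW(X) = { $ }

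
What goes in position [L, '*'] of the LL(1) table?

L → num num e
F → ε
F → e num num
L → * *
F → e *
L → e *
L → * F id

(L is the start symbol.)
To find M[L, '*'], we find productions for L where '*' is in the predict set (PREDICT(N → α) = (FIRST(α) \ {ε}) ∪ (FOLLOW(N) if α ⇒* ε)).

L → num num e: PREDICT = { 'num' }
L → * *: PREDICT = { '*' }
  '*' is in predict set, so this production goes in M[L, '*']
L → e *: PREDICT = { 'e' }
L → * F id: PREDICT = { '*' }
  '*' is in predict set, so this production goes in M[L, '*']

M[L, '*'] = L → * *, L → * F id  (a multiply-defined cell — the grammar is not LL(1))

Answer: L → * *, L → * F id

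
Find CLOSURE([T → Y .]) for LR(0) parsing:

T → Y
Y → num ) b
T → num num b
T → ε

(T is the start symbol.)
{ [T → Y .] }

To compute CLOSURE, for each item [A → α.Bβ] where B is a non-terminal, add [B → .γ] for all productions B → γ; repeat for the newly added items until nothing changes.

Start with: [T → Y .]
The dot is at the end, so nothing is added.

CLOSURE = { [T → Y .] }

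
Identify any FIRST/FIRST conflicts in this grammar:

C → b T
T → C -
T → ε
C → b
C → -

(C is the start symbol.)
A FIRST/FIRST conflict occurs when two productions N → α and N → β for the same non-terminal have FIRST(α) ∩ FIRST(β) ≠ ∅ (with ε ∈ FIRST of a nullable right-hand side, so two nullable alternatives also conflict).

FIRST sets of the non-terminals at (or reachable through a nullable prefix from) the front of some alternative:
  FIRST(C) = { '-', 'b' }

Productions for C:
  C → b T: FIRST = { 'b' }
  C → b: FIRST = { 'b' }
  C → -: FIRST = { '-' }
Productions for T:
  T → C -: FIRST = { '-', 'b' }
  T → ε: FIRST = { ε }

Conflict for C: C → b T and C → b
  Overlap: { 'b' }

Answer: Yes. C → b T / C → b on { 'b' }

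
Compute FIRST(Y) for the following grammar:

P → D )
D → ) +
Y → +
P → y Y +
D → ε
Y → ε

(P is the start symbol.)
{ '+', ε }

To compute FIRST(Y), examine every production with Y on the left-hand side, reading each right-hand side left to right until a non-nullable symbol is reached.

From Y → +:
  - '+' is a terminal: add '+' and stop
From Y → ε:
  - ε-production, so ε ∈ FIRST(Y)

Collecting: FIRST(Y) = { '+', ε }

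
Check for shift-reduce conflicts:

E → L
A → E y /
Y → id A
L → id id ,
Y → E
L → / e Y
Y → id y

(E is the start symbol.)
Augment with E' → E and build the canonical LR(0) collection (I0 = CLOSURE({[E' → . E]}), then GOTO on every symbol after a dot until no new states appear). It has 17 states:
  I0: { [E → . L], [E' → . E], [L → . / e Y], [L → . id id ,] }  — shift
  I1: { [L → / . e Y] }  — shift
  I2: { [E' → E .] }  — accept
  I3: { [E → L .] }  — reduce
  I4: { [L → id . id ,] }  — shift
  I5: { [L → id id . ,] }  — shift
  I6: { [L → id id , .] }  — reduce
  I7: { [E → . L], [L → . / e Y], [L → . id id ,], [L → / e . Y], [Y → . E], [Y → . id A], [Y → . id y] }  — shift
  I8: { [Y → E .] }  — reduce
  I9: { [L → / e Y .] }  — reduce
  I10: { [A → . E y /], [E → . L], [L → . / e Y], [L → . id id ,], [L → id . id ,], [Y → id . A], [Y → id . y] }  — shift
  I11: { [Y → id A .] }  — reduce
  I12: { [A → E . y /] }  — shift
  I13: { [L → id . id ,], [L → id id . ,] }  — shift
  I14: { [Y → id y .] }  — reduce
  I15: { [A → E y . /] }  — shift
  I16: { [A → E y / .] }  — reduce

No state contains both a complete item and a shift item.

Answer: No shift-reduce conflicts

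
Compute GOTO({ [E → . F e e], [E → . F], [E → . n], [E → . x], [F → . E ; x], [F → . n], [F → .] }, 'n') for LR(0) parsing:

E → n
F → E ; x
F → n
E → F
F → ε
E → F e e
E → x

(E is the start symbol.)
{ [E → n .], [F → n .] }

GOTO(I, 'n') = CLOSURE({ [A → αX.β] : [A → α.Xβ] ∈ I, X = 'n' })

Items with dot before 'n', with the dot advanced:
  [E → . n] → [E → n .]
  [F → . n] → [F → n .]
Closure adds nothing (no advanced item has the dot before a non-terminal).

GOTO = { [E → n .], [F → n .] }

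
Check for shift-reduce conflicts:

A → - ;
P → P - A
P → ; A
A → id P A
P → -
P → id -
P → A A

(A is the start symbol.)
Yes — I4: [P → - .] vs [A → - . ;]; I9: [P → - .] vs [A → - . ;]

Augment with A' → A and build the canonical LR(0) collection (I0 = CLOSURE({[A' → . A]}), then GOTO on every symbol after a dot until no new states appear). It has 16 states:
  I0: { [A → . - ;], [A → . id P A], [A' → . A] }  — shift
  I1: { [A → - . ;] }  — shift
  I2: { [A' → A .] }  — accept
  I3: { [A → . - ;], [A → . id P A], [A → id . P A], [P → . -], [P → . ; A], [P → . A A], [P → . P - A], [P → . id -] }  — shift
  I4: { [A → - . ;], [P → - .] }  — shift, reduce
  I5: { [A → . - ;], [A → . id P A], [P → ; . A] }  — shift
  I6: { [A → . - ;], [A → . id P A], [P → A . A] }  — shift
  I7: { [A → . - ;], [A → . id P A], [A → id P . A], [P → P . - A] }  — shift
  I8: { [A → . - ;], [A → . id P A], [A → id . P A], [P → . -], [P → . ; A], [P → . A A], [P → . P - A], [P → . id -], [P → id . -] }  — shift
  I9: { [A → - . ;], [P → - .], [P → id - .] }  — shift, 2 reduces
  I10: { [A → - ; .] }  — reduce
  I11: { [A → - . ;], [A → . - ;], [A → . id P A], [P → P - . A] }  — shift
  I12: { [A → id P A .] }  — reduce
  I13: { [P → P - A .] }  — reduce
  I14: { [P → A A .] }  — reduce
  I15: { [P → ; A .] }  — reduce

I4 contains reduce item [P → - .] and shift item [A → - . ;] — shift-reduce conflict.
I9 contains reduce items [P → - .], [P → id - .] and shift item [A → - . ;] — shift-reduce conflict.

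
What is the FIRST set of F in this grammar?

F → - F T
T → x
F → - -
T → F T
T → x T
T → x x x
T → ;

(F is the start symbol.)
To compute FIRST(F), examine every production with F on the left-hand side, reading each right-hand side left to right until a non-nullable symbol is reached.

From F → - F T:
  - '-' is a terminal: add '-' and stop
From F → - -:
  - '-' is a terminal: add '-' and stop

Collecting: FIRST(F) = { '-' }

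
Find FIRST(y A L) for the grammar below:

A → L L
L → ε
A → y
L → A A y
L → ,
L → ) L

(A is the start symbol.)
{ 'y' }

To compute FIRST(y A L), process the symbols left to right:
Symbol y is a terminal. Add 'y' and stop.
FIRST(y A L) = { 'y' }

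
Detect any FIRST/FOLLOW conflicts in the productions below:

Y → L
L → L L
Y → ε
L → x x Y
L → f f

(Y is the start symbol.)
Yes. Y → L with FOLLOW(Y) on { 'f', 'x' }

A FIRST/FOLLOW conflict occurs when a non-terminal N has a nullable alternative N → β (β ⇒* ε) and another alternative N → α with FIRST(α) ∩ FOLLOW(N) ≠ ∅: on such a lookahead the parser cannot decide between expanding α and letting N vanish via β.

Nullable non-terminals: Y.
FIRST sets used below: FIRST(L) = { 'f', 'x' }

Y: nullable alternative(s) Y → ε; FOLLOW(Y) = { $, 'f', 'x' }
  Y → L: FIRST \ {ε} = { 'f', 'x' } — overlaps FOLLOW(Y) on { 'f', 'x' }: CONFLICT
  Y → ε: FIRST \ {ε} = { } — this is the only nullable alternative, skip

L has no nullable alternative, so no FIRST/FOLLOW check is needed there.

So the grammar has 1 FIRST/FOLLOW conflict (marked CONFLICT above).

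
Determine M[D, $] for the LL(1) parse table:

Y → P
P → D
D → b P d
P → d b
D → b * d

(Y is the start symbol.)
To find M[D, $], we find productions for D where $ is in the predict set (PREDICT(N → α) = (FIRST(α) \ {ε}) ∪ (FOLLOW(N) if α ⇒* ε)).

D → b P d: PREDICT = { 'b' }
D → b * d: PREDICT = { 'b' }

M[D, $] is empty (no production applies)

Answer: Empty (error entry)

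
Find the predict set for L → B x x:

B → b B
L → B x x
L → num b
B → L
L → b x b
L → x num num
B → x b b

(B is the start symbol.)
PREDICT(L → B x x) = (FIRST(RHS) \ {ε}) ∪ (FOLLOW(L) if ε ∈ FIRST(RHS), i.e. RHS ⇒* ε)
FIRST(B) = { 'b', 'num', 'x' }
FIRST(B x x) = { 'b', 'num', 'x' }
ε ∉ FIRST(B x x), so FOLLOW(L) is not added.
PREDICT(L → B x x) = { 'b', 'num', 'x' }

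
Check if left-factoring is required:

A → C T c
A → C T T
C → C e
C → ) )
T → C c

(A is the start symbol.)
Left-factoring is needed when two productions for the same non-terminal
share a common prefix on the right-hand side.

Productions for A:
  A → C T c
  A → C T T
Productions for C:
  C → C e
  C → ) )

Found common prefix 'C T' in productions for A

Answer: Yes, A has productions with common prefix 'C T'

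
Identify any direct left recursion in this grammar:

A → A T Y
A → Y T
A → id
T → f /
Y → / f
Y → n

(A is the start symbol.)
Yes, A is left-recursive

Direct left recursion occurs when N → N α for some non-terminal N (the right-hand side begins with the left-hand side itself).

A → A T Y: LEFT RECURSIVE (starts with A)
A → Y T: starts with Y
A → id: starts with id
T → f /: starts with f
Y → / f: starts with '/'
Y → n: starts with n

The grammar has direct left recursion on: A.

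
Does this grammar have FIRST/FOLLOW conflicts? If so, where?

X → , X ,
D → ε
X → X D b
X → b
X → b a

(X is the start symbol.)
A FIRST/FOLLOW conflict occurs when a non-terminal N has a nullable alternative N → β (β ⇒* ε) and another alternative N → α with FIRST(α) ∩ FOLLOW(N) ≠ ∅: on such a lookahead the parser cannot decide between expanding α and letting N vanish via β.

Nullable non-terminals: D.
D has a nullable alternative but only one production, so nothing to check.

X has no nullable alternative, so no FIRST/FOLLOW check is needed there.

No FIRST/FOLLOW conflicts found.

Answer: No FIRST/FOLLOW conflicts.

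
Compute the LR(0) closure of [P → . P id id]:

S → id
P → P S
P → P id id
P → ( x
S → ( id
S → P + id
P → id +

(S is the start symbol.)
{ [P → . ( x], [P → . P S], [P → . P id id], [P → . id +] }

Start with: [P → . P id id]
  [P → . P id id] has the dot before P: add [P → . P S], [P → . ( x], [P → . id +]
No further items can be added.

CLOSURE = { [P → . ( x], [P → . P S], [P → . P id id], [P → . id +] }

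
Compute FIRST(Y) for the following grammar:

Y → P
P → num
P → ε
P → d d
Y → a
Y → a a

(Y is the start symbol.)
{ 'a', 'd', 'num', ε }

To compute FIRST(Y), examine every production with Y on the left-hand side, reading each right-hand side left to right until a non-nullable symbol is reached.

FIRST sets of the other non-terminals involved (by the same procedure, iterated to a fixed point):
  FIRST(P) = { 'd', 'num', ε }

From Y → P:
  - P is a non-terminal: add FIRST(P) \ {ε} = { 'd', 'num' }
    P is nullable and nothing follows, so the whole right-hand side can vanish: ε ∈ FIRST(Y)
From Y → a:
  - a is a terminal: add 'a' and stop
From Y → a a:
  - a is a terminal: add 'a' and stop

Collecting: FIRST(Y) = { 'a', 'd', 'num', ε }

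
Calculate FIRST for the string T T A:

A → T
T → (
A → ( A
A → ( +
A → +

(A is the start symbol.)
FIRST sets of the non-terminals involved (from the grammar, by fixed-point iteration):
  FIRST(T) = { '(' }

To compute FIRST(T T A), process the symbols left to right:
Symbol T is a non-terminal. Add FIRST(T) \ {ε} = { '(' }
T is not nullable (ε ∉ FIRST(T)), so stop here.
FIRST(T T A) = { '(' }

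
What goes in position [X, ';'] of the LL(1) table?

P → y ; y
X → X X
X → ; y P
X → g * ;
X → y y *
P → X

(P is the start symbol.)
X → X X, X → ; y P

To find M[X, ';'], we find productions for X where ';' is in the predict set (PREDICT(N → α) = (FIRST(α) \ {ε}) ∪ (FOLLOW(N) if α ⇒* ε)).

Relevant sets:
  FIRST(X) = { ';', 'g', 'y' }

X → X X: PREDICT = { ';', 'g', 'y' }
  ';' is in predict set, so this production goes in M[X, ';']
X → ; y P: PREDICT = { ';' }
  ';' is in predict set, so this production goes in M[X, ';']
X → g * ;: PREDICT = { 'g' }
X → y y *: PREDICT = { 'y' }

M[X, ';'] = X → X X, X → ; y P  (a multiply-defined cell — the grammar is not LL(1))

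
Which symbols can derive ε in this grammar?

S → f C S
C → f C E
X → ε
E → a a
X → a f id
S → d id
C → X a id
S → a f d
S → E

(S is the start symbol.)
{ 'X' }

A non-terminal is nullable if it can derive ε (the empty string): either it has an ε-production, or it has a production whose right-hand side consists entirely of nullable non-terminals.

ε-productions: X → ε
So X is immediately nullable.
No further non-terminal can be added: every production for the remaining non-terminals contains a terminal or a non-nullable non-terminal.
Nullable = { 'X' }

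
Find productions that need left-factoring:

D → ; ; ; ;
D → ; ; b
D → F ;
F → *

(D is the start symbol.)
Left-factoring is needed when two productions for the same non-terminal
share a common prefix on the right-hand side.

Productions for D:
  D → ; ; ; ;
  D → ; ; b
  D → F ;

Found common prefix '; ;' in productions for D

Answer: Yes, D has productions with common prefix '; ;'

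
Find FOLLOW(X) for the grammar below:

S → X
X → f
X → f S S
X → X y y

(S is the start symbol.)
{ $, 'f', 'y' }

In S → X: X is at the end, add FOLLOW(S)
In X → X y y: X is followed by y y, add FIRST(y y) \ {ε} = { 'y' }

The FOLLOW sets referred to above (computed the same way, to a fixed point):
  FOLLOW(S) = { $, 'f', 'y' }

Taking the union: FOLLOW(X) = { $, 'f', 'y' }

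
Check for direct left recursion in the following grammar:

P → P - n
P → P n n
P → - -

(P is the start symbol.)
Direct left recursion occurs when N → N α for some non-terminal N (the right-hand side begins with the left-hand side itself).

P → P - n: LEFT RECURSIVE (starts with P)
P → P n n: LEFT RECURSIVE (starts with P)
P → - -: starts with '-'

The grammar has direct left recursion on: P.

Answer: Yes, P is left-recursive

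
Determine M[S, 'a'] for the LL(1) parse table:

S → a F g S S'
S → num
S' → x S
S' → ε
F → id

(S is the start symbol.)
S → a F g S S'

To find M[S, 'a'], we find productions for S where 'a' is in the predict set (PREDICT(N → α) = (FIRST(α) \ {ε}) ∪ (FOLLOW(N) if α ⇒* ε)).

S → a F g S S': PREDICT = { 'a' }
  'a' is in predict set, so this production goes in M[S, 'a']
S → num: PREDICT = { 'num' }

M[S, 'a'] = S → a F g S S'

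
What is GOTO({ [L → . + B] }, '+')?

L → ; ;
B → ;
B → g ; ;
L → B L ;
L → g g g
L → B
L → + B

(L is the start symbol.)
GOTO(I, '+') = CLOSURE({ [A → αX.β] : [A → α.Xβ] ∈ I, X = '+' })

Items with dot before '+', with the dot advanced:
  [L → . + B] → [L → + . B]
Closure of the advanced items:
  [L → + . B] has the dot before B: add [B → . ;], [B → . g ; ;]

GOTO = { [B → . ;], [B → . g ; ;], [L → + . B] }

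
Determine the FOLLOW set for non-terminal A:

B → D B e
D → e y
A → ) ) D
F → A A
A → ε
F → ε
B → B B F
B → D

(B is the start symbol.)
In F → A A: A is followed by A, add FIRST(A) \ {ε} = { ')' }
  A is nullable, so also add FOLLOW(F)
In F → A A: A is at the end, add FOLLOW(F)

The FOLLOW sets referred to above (computed the same way, to a fixed point):
  FOLLOW(F) = { $, ')', 'e' }

Taking the union: FOLLOW(A) = { $, ')', 'e' }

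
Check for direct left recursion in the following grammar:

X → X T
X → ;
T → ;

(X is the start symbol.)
Yes, X is left-recursive

Direct left recursion occurs when N → N α for some non-terminal N (the right-hand side begins with the left-hand side itself).

X → X T: LEFT RECURSIVE (starts with X)
X → ;: starts with ';'
T → ;: starts with ';'

The grammar has direct left recursion on: X.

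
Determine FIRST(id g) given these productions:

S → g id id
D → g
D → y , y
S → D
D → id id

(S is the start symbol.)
{ 'id' }

To compute FIRST(id g), process the symbols left to right:
Symbol id is a terminal. Add 'id' and stop.
FIRST(id g) = { 'id' }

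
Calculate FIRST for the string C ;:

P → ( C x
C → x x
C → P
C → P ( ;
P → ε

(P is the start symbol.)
{ '(', ';', 'x' }

FIRST sets of the non-terminals involved (from the grammar, by fixed-point iteration):
  FIRST(C) = { '(', 'x', ε }

To compute FIRST(C ;), process the symbols left to right:
Symbol C is a non-terminal. Add FIRST(C) \ {ε} = { '(', 'x' }
C is nullable (ε ∈ FIRST(C)), continue to the next symbol.
Symbol ; is a terminal. Add ';' and stop.
FIRST(C ;) = { '(', ';', 'x' }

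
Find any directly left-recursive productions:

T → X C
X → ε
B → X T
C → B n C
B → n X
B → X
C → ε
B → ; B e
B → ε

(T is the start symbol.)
No direct left recursion

Direct left recursion occurs when N → N α for some non-terminal N (the right-hand side begins with the left-hand side itself).

T → X C: starts with X
X → ε: starts with ε
B → X T: starts with X
C → B n C: starts with B
B → n X: starts with n
B → X: starts with X
C → ε: starts with ε
B → ; B e: starts with ';'
B → ε: starts with ε

No direct left recursion found.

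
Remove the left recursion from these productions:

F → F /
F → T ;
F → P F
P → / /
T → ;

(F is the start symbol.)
F → T ; F'
F → P F F'
F' → / F'
F' → ε
P → / /
T → ;

F is directly left-recursive. The standard transformation for
  A → A α₁ | ... | A α_m | β₁ | ... | β_n
is
  A  → β₁ A' | ... | β_n A'
  A' → α₁ A' | ... | α_m A' | ε

F → T ; becomes F → T ; F'
F → P F becomes F → P F F'
F → F / becomes F' → / F'
Add F' → ε

Productions for other non-terminals are unchanged:
  P → / /
  T → ;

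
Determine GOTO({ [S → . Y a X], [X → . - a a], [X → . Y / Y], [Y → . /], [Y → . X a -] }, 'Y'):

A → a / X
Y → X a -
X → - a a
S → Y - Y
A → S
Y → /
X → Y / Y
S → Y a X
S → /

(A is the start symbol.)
GOTO(I, 'Y') = CLOSURE({ [A → αX.β] : [A → α.Xβ] ∈ I, X = 'Y' })

Items with dot before 'Y', with the dot advanced:
  [S → . Y a X] → [S → Y . a X]
  [X → . Y / Y] → [X → Y . / Y]
Closure adds nothing (no advanced item has the dot before a non-terminal).

GOTO = { [S → Y . a X], [X → Y . / Y] }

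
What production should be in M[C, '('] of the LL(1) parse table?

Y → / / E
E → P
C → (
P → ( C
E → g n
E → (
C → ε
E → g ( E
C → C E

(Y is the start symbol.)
To find M[C, '('], we find productions for C where '(' is in the predict set (PREDICT(N → α) = (FIRST(α) \ {ε}) ∪ (FOLLOW(N) if α ⇒* ε)).

Relevant sets:
  FIRST(C) = { '(', 'g', ε }
  FIRST(E) = { '(', 'g' }
  FOLLOW(C) = { $, '(', 'g' }

C → (: PREDICT = { '(' }
  '(' is in predict set, so this production goes in M[C, '(']
C → ε: PREDICT = { $, '(', 'g' }
  '(' is in predict set, so this production goes in M[C, '(']
C → C E: PREDICT = { '(', 'g' }
  '(' is in predict set, so this production goes in M[C, '(']

M[C, '('] = C → (, C → ε, C → C E  (a multiply-defined cell — the grammar is not LL(1))

Answer: C → (, C → ε, C → C E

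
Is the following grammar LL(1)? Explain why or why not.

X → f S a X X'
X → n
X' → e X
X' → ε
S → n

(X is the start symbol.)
No. Predict set conflict for X': { 'e' }

A grammar is LL(1) if for each non-terminal N with multiple productions, the predict sets of those productions are pairwise disjoint, where PREDICT(N → α) = (FIRST(α) \ {ε}) ∪ (FOLLOW(N) if α ⇒* ε).

Relevant sets:
  FOLLOW(X') = { $, 'e' }

For X:
  PREDICT(X → f S a X X') = { 'f' }
  PREDICT(X → n) = { 'n' }
For X':
  PREDICT(X' → e X) = { 'e' }
  PREDICT(X' → ε) = { $, 'e' }
S has a single production, so nothing to check there.

Conflict found: Predict set conflict for X': { 'e' }
The grammar is NOT LL(1).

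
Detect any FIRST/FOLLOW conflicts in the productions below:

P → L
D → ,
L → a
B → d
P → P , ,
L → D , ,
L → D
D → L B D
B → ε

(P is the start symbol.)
No FIRST/FOLLOW conflicts.

Nullable non-terminals: B.

B: nullable alternative(s) B → ε; FOLLOW(B) = { ',', 'a' }
  B → d: FIRST \ {ε} = { 'd' } — disjoint from FOLLOW(B)
  B → ε: FIRST \ {ε} = { } — this is the only nullable alternative, skip

D, L, P have no nullable alternative, so no FIRST/FOLLOW check is needed there.

No FIRST/FOLLOW conflicts found.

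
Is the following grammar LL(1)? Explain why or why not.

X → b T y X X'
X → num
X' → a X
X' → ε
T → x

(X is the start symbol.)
Relevant sets:
  FOLLOW(X') = { $, 'a' }

For X:
  PREDICT(X → b T y X X') = { 'b' }
  PREDICT(X → num) = { 'num' }
For X':
  PREDICT(X' → a X) = { 'a' }
  PREDICT(X' → ε) = { $, 'a' }
T has a single production, so nothing to check there.

Conflict found: Predict set conflict for X': { 'a' }
The grammar is NOT LL(1).

Answer: No. Predict set conflict for X': { 'a' }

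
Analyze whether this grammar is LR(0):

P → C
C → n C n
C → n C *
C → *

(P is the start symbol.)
Yes, the grammar is LR(0)

Augment with P' → P and build the canonical LR(0) collection (I0 = CLOSURE({[P' → . P]}), then GOTO on every symbol after a dot until no new states appear). It has 8 states:
  I0: { [C → . *], [C → . n C *], [C → . n C n], [P → . C], [P' → . P] }  — shift
  I1: { [C → * .] }  — reduce
  I2: { [P → C .] }  — reduce
  I3: { [P' → P .] }  — accept
  I4: { [C → . *], [C → . n C *], [C → . n C n], [C → n . C *], [C → n . C n] }  — shift
  I5: { [C → n C . *], [C → n C . n] }  — shift
  I6: { [C → n C * .] }  — reduce
  I7: { [C → n C n .] }  — reduce

Every state is either a pure shift/goto state or contains exactly one complete item and nothing to shift — no conflicts. The grammar is LR(0).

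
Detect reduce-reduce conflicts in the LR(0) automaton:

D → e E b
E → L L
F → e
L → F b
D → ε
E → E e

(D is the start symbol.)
A reduce-reduce conflict occurs when an LR(0) state has two complete items [A → α .] and [B → β .] — both call for a reduction, and with no lookahead the parser cannot choose between them.

Augment with D' → D and build the canonical LR(0) collection (I0 = CLOSURE({[D' → . D]}), then GOTO on every symbol after a dot until no new states appear). It has 11 states:
  I0: { [D → . e E b], [D → .], [D' → . D] }  — shift, reduce
  I1: { [D' → D .] }  — accept
  I2: { [D → e . E b], [E → . E e], [E → . L L], [F → . e], [L → . F b] }  — shift
  I3: { [D → e E . b], [E → E . e] }  — shift
  I4: { [L → F . b] }  — shift
  I5: { [E → L . L], [F → . e], [L → . F b] }  — shift
  I6: { [F → e .] }  — reduce
  I7: { [E → L L .] }  — reduce
  I8: { [L → F b .] }  — reduce
  I9: { [D → e E b .] }  — reduce
  I10: { [E → E e .] }  — reduce

No state contains more than one complete item.

Answer: No reduce-reduce conflicts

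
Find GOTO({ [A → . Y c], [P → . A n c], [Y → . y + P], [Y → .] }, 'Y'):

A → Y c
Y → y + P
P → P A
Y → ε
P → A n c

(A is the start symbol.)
GOTO(I, 'Y') = CLOSURE({ [A → αX.β] : [A → α.Xβ] ∈ I, X = 'Y' })

Items with dot before 'Y', with the dot advanced:
  [A → . Y c] → [A → Y . c]
Closure adds nothing (no advanced item has the dot before a non-terminal).

GOTO = { [A → Y . c] }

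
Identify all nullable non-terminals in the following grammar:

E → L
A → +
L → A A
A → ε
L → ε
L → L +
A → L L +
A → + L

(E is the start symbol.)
ε-productions: A → ε, L → ε
So A, L are immediately nullable.
E → L: every symbol on the right is nullable, so E is nullable too.
Every non-terminal is now nullable.
Nullable = { 'A', 'E', 'L' }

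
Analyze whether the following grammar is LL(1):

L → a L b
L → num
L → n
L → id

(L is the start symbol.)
Yes, the grammar is LL(1).

A grammar is LL(1) if for each non-terminal N with multiple productions, the predict sets of those productions are pairwise disjoint, where PREDICT(N → α) = (FIRST(α) \ {ε}) ∪ (FOLLOW(N) if α ⇒* ε).

For L:
  PREDICT(L → a L b) = { 'a' }
  PREDICT(L → num) = { 'num' }
  PREDICT(L → n) = { 'n' }
  PREDICT(L → id) = { 'id' }

All predict sets are disjoint. The grammar IS LL(1).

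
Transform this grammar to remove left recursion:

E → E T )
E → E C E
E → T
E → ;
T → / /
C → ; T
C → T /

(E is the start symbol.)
E is directly left-recursive. The standard transformation for
  A → A α₁ | ... | A α_m | β₁ | ... | β_n
is
  A  → β₁ A' | ... | β_n A'
  A' → α₁ A' | ... | α_m A' | ε

E → T becomes E → T E'
E → ; becomes E → ; E'
E → E T ) becomes E' → T ) E'
E → E C E becomes E' → C E E'
Add E' → ε

Productions for other non-terminals are unchanged:
  T → / /
  C → ; T
  C → T /

Resulting grammar:
E → T E'
E → ; E'
E' → T ) E'
E' → C E E'
E' → ε
T → / /
C → ; T
C → T /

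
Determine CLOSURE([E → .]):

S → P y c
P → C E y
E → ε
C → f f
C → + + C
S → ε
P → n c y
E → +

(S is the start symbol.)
To compute CLOSURE, for each item [A → α.Bβ] where B is a non-terminal, add [B → .γ] for all productions B → γ; repeat for the newly added items until nothing changes.

Start with: [E → .]
The dot is at the end, so nothing is added.

CLOSURE = { [E → .] }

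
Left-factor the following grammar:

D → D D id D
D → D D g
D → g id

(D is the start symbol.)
Left-factoring transforms A → αβ₁ | αβ₂ into A → αA' and A' → β₁ | β₂
(α is the longest common prefix among the alternatives). Repeat until
no nonterminal has two alternatives with a common prefix.

Round 1: D has alternatives sharing prefix 'D D'. Introduce D': D → D D D'
  Add: D' → id D
  Add: D' → g

No remaining common prefixes — done.

Resulting grammar:
D → D D D'
D' → id D
D' → g
D → g id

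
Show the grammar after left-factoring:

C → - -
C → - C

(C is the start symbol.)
C → - C'
C' → -
C' → C

Left-factoring transforms A → αβ₁ | αβ₂ into A → αA' and A' → β₁ | β₂
(α is the longest common prefix among the alternatives). Repeat until
no nonterminal has two alternatives with a common prefix.

Round 1: C has alternatives sharing prefix '-'. Introduce C': C → - C'
  Add: C' → -
  Add: C' → C

No remaining common prefixes — done.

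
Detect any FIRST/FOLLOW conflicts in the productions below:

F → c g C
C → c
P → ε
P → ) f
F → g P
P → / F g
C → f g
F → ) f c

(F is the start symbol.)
A FIRST/FOLLOW conflict occurs when a non-terminal N has a nullable alternative N → β (β ⇒* ε) and another alternative N → α with FIRST(α) ∩ FOLLOW(N) ≠ ∅: on such a lookahead the parser cannot decide between expanding α and letting N vanish via β.

Nullable non-terminals: P.

P: nullable alternative(s) P → ε; FOLLOW(P) = { $, 'g' }
  P → ε: FIRST \ {ε} = { } — this is the only nullable alternative, skip
  P → ) f: FIRST \ {ε} = { ')' } — disjoint from FOLLOW(P)
  P → / F g: FIRST \ {ε} = { '/' } — disjoint from FOLLOW(P)

C, F have no nullable alternative, so no FIRST/FOLLOW check is needed there.

No FIRST/FOLLOW conflicts found.

Answer: No FIRST/FOLLOW conflicts.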